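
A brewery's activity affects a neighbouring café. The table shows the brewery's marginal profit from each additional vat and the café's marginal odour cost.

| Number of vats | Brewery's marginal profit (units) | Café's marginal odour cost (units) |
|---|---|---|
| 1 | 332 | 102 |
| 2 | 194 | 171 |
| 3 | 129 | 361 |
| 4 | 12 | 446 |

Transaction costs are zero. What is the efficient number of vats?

Bargaining reaches the level where marginal profit last exceeds marginal odour cost.
That holds through level 2 (194 ≥ 171) but not at 3 (129 < 361).

2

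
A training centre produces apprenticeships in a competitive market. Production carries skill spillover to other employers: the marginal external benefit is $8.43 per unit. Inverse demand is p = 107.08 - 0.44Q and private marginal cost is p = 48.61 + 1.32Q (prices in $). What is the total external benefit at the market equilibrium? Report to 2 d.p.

$280.06

Market equilibrium (private): 48.61 + 1.32Q = 107.08 - 0.44Q → Q_m = 33.2216.
Total external benefit = MEB × Q_m = 8.43 × 33.2216 = 280.0581.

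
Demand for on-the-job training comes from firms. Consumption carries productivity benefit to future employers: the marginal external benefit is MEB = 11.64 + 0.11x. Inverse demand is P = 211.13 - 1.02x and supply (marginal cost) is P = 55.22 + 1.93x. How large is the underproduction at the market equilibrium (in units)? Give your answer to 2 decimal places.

6.15 units

Market equilibrium (private): 55.22 + 1.93x = 211.13 - 1.02x → x_m = 52.8508.
Social marginal benefit = demand + MEB = 222.77 - 0.91x.
Set SMB = MC: 222.77 - 0.91x = 55.22 + 1.93x → x* = 58.9965.
Gap = |52.8508 − 58.9965| = 6.1457.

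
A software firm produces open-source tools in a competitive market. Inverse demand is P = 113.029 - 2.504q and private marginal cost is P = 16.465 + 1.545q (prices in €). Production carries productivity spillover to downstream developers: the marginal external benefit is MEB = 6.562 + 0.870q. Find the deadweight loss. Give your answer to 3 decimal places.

Market equilibrium (private): 16.465 + 1.545q = 113.029 - 2.504q → q_m = 23.8489.
Social marginal cost = private MC − MEB = 9.903 + 0.675q.
Set SMC = demand: 9.903 + 0.675q = 113.029 - 2.504q → q* = 32.4398.
Height of the DWL triangle at q_m is demand(q_m) − SMC(q_m) = MEB(q_m) = 27.3105.
DWL = ½ × 8.5909 × 27.3105 = 117.3109.

DWL = €117.311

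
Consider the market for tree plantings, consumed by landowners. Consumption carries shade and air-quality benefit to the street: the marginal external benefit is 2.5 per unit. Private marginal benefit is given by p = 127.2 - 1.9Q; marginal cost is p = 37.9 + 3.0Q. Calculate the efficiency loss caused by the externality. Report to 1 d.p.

DWL = 0.6

Market equilibrium (private): 37.9 + 3.0Q = 127.2 - 1.9Q → Q_m = 18.2245.
Social marginal benefit = demand + MEB = 129.7 - 1.9Q.
Set SMB = MC: 129.7 - 1.9Q = 37.9 + 3.0Q → Q* = 18.7347.
The loss is the area between SMB and MC from Q* to Q_m; with linear curves that's a triangle of height MEB(Q_m).
DWL = ½ × 0.5102 × 2.5000 = 0.6378.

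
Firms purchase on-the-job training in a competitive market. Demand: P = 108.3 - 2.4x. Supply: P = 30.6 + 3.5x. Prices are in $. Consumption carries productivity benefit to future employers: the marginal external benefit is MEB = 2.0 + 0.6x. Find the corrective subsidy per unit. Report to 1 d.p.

Social marginal benefit = demand + MEB = 110.3 - 1.8x.
Set SMB = MC: 110.3 - 1.8x = 30.6 + 3.5x → x* = 15.0377.
The Pigouvian subsidy equals MEB at x*: 2.0 + 0.6×15.0377 = 11.0226.

subsidy = $11.0 per unit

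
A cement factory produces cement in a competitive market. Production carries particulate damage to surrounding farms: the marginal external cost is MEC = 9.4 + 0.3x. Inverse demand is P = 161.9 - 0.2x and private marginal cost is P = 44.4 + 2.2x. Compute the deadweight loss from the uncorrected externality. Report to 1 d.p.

Market equilibrium (private): 44.4 + 2.2x = 161.9 - 0.2x → x_m = 48.9583.
Social marginal cost = private MC + MEC = 53.8 + 2.5x.
Set SMC = demand: 53.8 + 2.5x = 161.9 - 0.2x → x* = 40.0370.
Height of the DWL triangle at x_m is SMC(x_m) − demand(x_m) = MEC(x_m) = 24.0875.
DWL = ½ × 8.9213 × 24.0875 = 107.4459.

DWL = 107.4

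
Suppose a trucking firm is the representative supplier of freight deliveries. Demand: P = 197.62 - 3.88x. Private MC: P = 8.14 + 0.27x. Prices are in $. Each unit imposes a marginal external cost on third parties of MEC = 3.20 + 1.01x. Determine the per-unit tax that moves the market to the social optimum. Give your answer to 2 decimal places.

tax = $39.66 per unit

Social marginal cost = private MC + MEC = 11.34 + 1.28x.
Set SMC = demand: 11.34 + 1.28x = 197.62 - 3.88x → x* = 36.1008.
The Pigouvian tax equals MEC at x*: 3.20 + 1.01×36.1008 = 39.6618.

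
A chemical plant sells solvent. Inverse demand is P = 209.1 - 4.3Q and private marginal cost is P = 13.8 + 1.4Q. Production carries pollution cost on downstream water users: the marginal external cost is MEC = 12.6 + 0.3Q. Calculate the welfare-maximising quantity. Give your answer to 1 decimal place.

Q* = 30.5

Social marginal cost = private MC + MEC = 26.4 + 1.7Q.
Set SMC = demand: 26.4 + 1.7Q = 209.1 - 4.3Q → Q* = 30.4500.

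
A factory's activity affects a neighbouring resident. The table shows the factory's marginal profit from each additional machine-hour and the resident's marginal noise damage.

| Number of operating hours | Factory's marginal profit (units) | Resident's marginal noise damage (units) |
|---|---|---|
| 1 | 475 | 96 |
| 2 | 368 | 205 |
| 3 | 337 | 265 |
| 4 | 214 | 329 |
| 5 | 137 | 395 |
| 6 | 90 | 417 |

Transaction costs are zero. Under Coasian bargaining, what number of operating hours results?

3

Bargaining reaches the level where marginal profit last exceeds marginal noise damage.
That holds through level 3 (337 ≥ 265) but not at 4 (214 < 329).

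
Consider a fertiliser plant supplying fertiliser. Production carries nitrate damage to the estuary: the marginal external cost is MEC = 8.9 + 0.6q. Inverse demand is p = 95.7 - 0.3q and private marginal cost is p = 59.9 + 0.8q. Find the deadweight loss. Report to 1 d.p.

Market equilibrium (private): 59.9 + 0.8q = 95.7 - 0.3q → q_m = 32.5455.
Social marginal cost = private MC + MEC = 68.8 + 1.4q.
Set SMC = demand: 68.8 + 1.4q = 95.7 - 0.3q → q* = 15.8235.
The loss is the area between SMC and demand from q* to q_m; with linear curves that's a triangle of height MEC(q_m).
DWL = ½ × 16.7220 × 28.4273 = 237.6807.

DWL = 237.7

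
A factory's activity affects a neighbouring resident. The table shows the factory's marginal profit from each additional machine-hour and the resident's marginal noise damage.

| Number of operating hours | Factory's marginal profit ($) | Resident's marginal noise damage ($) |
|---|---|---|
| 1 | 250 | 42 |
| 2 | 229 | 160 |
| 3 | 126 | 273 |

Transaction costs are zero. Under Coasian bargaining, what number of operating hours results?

2

Bargaining reaches the level where marginal profit last exceeds marginal noise damage.
That holds through level 2 (229 ≥ 160) but not at 3 (126 < 273).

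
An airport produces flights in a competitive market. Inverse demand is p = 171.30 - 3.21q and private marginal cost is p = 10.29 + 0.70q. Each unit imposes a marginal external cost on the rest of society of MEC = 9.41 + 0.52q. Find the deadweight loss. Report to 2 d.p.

Market equilibrium (private): 10.29 + 0.70q = 171.30 - 3.21q → q_m = 41.1790.
Social marginal cost = private MC + MEC = 19.70 + 1.22q.
Set SMC = demand: 19.70 + 1.22q = 171.30 - 3.21q → q* = 34.2212.
The loss is the area between SMC and demand from q* to q_m; with linear curves that's a triangle of height MEC(q_m).
DWL = ½ × 6.9578 × 30.8231 = 107.2305.

DWL = 107.23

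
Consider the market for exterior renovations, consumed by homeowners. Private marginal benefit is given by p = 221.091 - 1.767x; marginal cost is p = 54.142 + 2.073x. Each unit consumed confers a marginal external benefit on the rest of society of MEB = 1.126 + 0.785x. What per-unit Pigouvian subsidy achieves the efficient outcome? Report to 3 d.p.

Social marginal benefit = demand + MEB = 222.217 - 0.982x.
Set SMB = MC: 222.217 - 0.982x = 54.142 + 2.073x → x* = 55.0164.
The Pigouvian subsidy equals MEB at x*: 1.126 + 0.785×55.0164 = 44.3139.

subsidy = 44.314 per unit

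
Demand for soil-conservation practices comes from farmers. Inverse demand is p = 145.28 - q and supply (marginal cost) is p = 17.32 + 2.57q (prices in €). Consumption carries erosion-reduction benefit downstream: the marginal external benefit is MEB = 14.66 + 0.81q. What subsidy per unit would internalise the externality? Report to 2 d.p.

Social marginal benefit = demand + MEB = 159.94 - 0.19q.
Set SMB = MC: 159.94 - 0.19q = 17.32 + 2.57q → q* = 51.6739.
The Pigouvian subsidy equals MEB at q*: 14.66 + 0.81×51.6739 = 56.5159.

subsidy = €56.52 per unit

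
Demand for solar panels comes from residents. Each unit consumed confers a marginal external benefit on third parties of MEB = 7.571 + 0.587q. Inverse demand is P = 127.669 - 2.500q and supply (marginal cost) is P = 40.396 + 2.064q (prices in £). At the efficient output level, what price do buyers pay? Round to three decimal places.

P = £68.049

Social marginal benefit = demand + MEB = 135.240 - 1.913q.
Set SMB = MC: 135.240 - 1.913q = 40.396 + 2.064q → q* = 23.8481.
Consumer price on the demand curve at q*: 127.669 − 2.500×23.8481 = 68.0488.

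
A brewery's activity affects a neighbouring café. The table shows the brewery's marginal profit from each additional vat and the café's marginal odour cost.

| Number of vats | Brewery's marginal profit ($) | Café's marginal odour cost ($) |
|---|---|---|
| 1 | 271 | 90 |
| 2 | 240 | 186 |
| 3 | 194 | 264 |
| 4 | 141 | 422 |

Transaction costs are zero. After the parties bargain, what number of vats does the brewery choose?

Bargaining reaches the level where marginal profit last exceeds marginal odour cost.
That holds through level 2 (240 ≥ 186) but not at 3 (194 < 264).

2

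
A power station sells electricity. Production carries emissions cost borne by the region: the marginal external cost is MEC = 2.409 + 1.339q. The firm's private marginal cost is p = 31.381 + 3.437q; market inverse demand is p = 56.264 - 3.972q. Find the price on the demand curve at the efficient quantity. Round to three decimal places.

P = 46.060

Social marginal cost = private MC + MEC = 33.790 + 4.776q.
Set SMC = demand: 33.790 + 4.776q = 56.264 - 3.972q → q* = 2.5690.
Consumer price on the demand curve at q*: 56.264 − 3.972×2.5690 = 46.0599.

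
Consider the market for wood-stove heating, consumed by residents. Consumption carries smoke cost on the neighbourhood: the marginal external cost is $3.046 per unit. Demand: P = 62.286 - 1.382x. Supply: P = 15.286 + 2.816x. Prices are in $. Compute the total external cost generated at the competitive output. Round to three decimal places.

Market equilibrium (private): 15.286 + 2.816x = 62.286 - 1.382x → x_m = 11.1958.
Total external cost = MEC × x_m = 3.046 × 11.1958 = 34.1024.

$34.102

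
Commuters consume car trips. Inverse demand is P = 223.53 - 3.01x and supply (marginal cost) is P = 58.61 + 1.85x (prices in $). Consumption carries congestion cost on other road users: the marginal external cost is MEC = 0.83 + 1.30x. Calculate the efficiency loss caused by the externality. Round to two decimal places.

Market equilibrium (private): 58.61 + 1.85x = 223.53 - 3.01x → x_m = 33.9342.
Social marginal benefit = demand − MEC = 222.70 - 4.31x.
Set SMB = MC: 222.70 - 4.31x = 58.61 + 1.85x → x* = 26.6380.
The loss is the area between SMB and MC from x* to x_m; with linear curves that's a triangle of height MEC(x_m).
DWL = ½ × 7.2962 × 44.9444 = 163.9617.

DWL = $163.96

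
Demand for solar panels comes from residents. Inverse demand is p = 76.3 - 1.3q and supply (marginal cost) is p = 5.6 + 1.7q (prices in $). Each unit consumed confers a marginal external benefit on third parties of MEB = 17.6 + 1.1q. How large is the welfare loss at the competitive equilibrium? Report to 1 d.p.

Market equilibrium (private): 5.6 + 1.7q = 76.3 - 1.3q → q_m = 23.5667.
Social marginal benefit = demand + MEB = 93.9 - 0.2q.
Set SMB = MC: 93.9 - 0.2q = 5.6 + 1.7q → q* = 46.4737.
Height of the DWL triangle at q_m is SMB(q_m) − MC(q_m) = MEB(q_m) = 43.5233.
DWL = ½ × 22.9070 × 43.5233 = 498.4941.

DWL = $498.5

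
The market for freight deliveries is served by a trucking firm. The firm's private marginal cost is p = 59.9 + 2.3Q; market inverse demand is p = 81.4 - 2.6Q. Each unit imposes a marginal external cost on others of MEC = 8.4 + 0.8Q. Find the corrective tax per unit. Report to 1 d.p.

tax = 10.2 per unit

Social marginal cost = private MC + MEC = 68.3 + 3.1Q.
Set SMC = demand: 68.3 + 3.1Q = 81.4 - 2.6Q → Q* = 2.2982.
The Pigouvian tax equals MEC at Q*: 8.4 + 0.8×2.2982 = 10.2386.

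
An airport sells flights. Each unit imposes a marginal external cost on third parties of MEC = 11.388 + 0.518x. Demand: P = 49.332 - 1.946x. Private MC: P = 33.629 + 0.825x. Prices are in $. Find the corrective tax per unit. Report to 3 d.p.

tax = $12.068 per unit

Social marginal cost = private MC + MEC = 45.017 + 1.343x.
Set SMC = demand: 45.017 + 1.343x = 49.332 - 1.946x → x* = 1.3119.
The Pigouvian tax equals MEC at x*: 11.388 + 0.518×1.3119 = 12.0676.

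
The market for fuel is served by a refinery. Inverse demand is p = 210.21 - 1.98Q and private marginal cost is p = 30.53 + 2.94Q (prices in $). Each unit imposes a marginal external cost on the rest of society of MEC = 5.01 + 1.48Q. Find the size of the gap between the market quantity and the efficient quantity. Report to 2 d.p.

9.23 units

Market equilibrium (private): 30.53 + 2.94Q = 210.21 - 1.98Q → Q_m = 36.5203.
Social marginal cost = private MC + MEC = 35.54 + 4.42Q.
Set SMC = demand: 35.54 + 4.42Q = 210.21 - 1.98Q → Q* = 27.2922.
Gap = |36.5203 − 27.2922| = 9.2281.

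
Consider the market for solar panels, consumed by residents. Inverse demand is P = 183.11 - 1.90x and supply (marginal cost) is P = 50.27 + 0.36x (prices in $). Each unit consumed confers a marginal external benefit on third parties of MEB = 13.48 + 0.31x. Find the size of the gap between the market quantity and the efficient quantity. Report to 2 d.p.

Market equilibrium (private): 50.27 + 0.36x = 183.11 - 1.90x → x_m = 58.7788.
Social marginal benefit = demand + MEB = 196.59 - 1.59x.
Set SMB = MC: 196.59 - 1.59x = 50.27 + 0.36x → x* = 75.0359.
Gap = |58.7788 − 75.0359| = 16.2571.

16.26 units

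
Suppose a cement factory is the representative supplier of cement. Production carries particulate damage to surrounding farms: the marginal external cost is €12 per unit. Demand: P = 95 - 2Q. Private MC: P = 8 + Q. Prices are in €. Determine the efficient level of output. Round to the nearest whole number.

Social marginal cost = private MC + MEC = 20 + Q.
Set SMC = demand: 20 + Q = 95 - 2Q → Q* = 25.0000.

Q* = 25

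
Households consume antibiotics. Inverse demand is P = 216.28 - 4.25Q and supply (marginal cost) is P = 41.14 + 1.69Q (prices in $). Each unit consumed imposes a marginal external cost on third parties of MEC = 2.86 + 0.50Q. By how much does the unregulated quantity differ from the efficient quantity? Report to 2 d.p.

Market equilibrium (private): 41.14 + 1.69Q = 216.28 - 4.25Q → Q_m = 29.4848.
Social marginal benefit = demand − MEC = 213.42 - 4.75Q.
Set SMB = MC: 213.42 - 4.75Q = 41.14 + 1.69Q → Q* = 26.7516.
Gap = |29.4848 − 26.7516| = 2.7332.

2.73 units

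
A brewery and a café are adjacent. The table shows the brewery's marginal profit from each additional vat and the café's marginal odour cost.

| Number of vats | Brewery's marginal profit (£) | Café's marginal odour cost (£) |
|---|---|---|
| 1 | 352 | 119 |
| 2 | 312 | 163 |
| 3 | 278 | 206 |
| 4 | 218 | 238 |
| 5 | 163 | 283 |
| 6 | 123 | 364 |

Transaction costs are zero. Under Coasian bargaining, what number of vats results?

Bargaining reaches the level where marginal profit last exceeds marginal odour cost.
That holds through level 3 (278 ≥ 206) but not at 4 (218 < 238).

3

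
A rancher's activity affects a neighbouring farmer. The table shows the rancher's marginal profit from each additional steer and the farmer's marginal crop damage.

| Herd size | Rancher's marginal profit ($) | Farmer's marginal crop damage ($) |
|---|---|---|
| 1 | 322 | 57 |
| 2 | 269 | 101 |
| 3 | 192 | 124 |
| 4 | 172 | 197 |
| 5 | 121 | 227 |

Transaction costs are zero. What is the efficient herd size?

Bargaining reaches the level where marginal profit last exceeds marginal crop damage.
That holds through level 3 (192 ≥ 124) but not at 4 (172 < 197).

3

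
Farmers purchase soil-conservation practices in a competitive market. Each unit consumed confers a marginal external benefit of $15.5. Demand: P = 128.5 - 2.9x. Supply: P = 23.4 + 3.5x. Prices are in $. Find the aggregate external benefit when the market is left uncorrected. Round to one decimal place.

$254.5

Market equilibrium (private): 23.4 + 3.5x = 128.5 - 2.9x → x_m = 16.4219.
Total external benefit = MEB × x_m = 15.5 × 16.4219 = 254.5395.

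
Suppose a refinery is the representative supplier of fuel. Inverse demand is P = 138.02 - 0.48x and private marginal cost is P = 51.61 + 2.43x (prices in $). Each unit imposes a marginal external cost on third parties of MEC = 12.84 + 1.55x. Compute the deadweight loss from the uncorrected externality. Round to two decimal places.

DWL = $388.48

Market equilibrium (private): 51.61 + 2.43x = 138.02 - 0.48x → x_m = 29.6942.
Social marginal cost = private MC + MEC = 64.45 + 3.98x.
Set SMC = demand: 64.45 + 3.98x = 138.02 - 0.48x → x* = 16.4955.
The loss is the area between SMC and demand from x* to x_m; with linear curves that's a triangle of height MEC(x_m).
DWL = ½ × 13.1987 × 58.8659 = 388.4767.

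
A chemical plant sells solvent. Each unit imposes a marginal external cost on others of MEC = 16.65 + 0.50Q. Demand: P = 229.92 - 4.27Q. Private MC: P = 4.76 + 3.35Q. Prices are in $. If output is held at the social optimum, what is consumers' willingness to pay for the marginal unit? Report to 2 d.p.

P = $120.27

Social marginal cost = private MC + MEC = 21.41 + 3.85Q.
Set SMC = demand: 21.41 + 3.85Q = 229.92 - 4.27Q → Q* = 25.6786.
Consumer price on the demand curve at Q*: 229.92 − 4.27×25.6786 = 120.2724.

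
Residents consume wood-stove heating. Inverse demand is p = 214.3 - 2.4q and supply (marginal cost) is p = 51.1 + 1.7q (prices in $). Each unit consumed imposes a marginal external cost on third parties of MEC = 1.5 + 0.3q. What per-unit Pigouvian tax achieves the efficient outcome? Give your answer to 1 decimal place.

Social marginal benefit = demand − MEC = 212.8 - 2.7q.
Set SMB = MC: 212.8 - 2.7q = 51.1 + 1.7q → q* = 36.7500.
The Pigouvian tax equals MEC at q*: 1.5 + 0.3×36.7500 = 12.5250.

tax = $12.5 per unit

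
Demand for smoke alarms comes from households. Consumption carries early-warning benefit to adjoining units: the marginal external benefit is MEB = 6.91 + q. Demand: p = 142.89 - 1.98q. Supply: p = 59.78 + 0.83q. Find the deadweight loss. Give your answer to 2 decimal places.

DWL = 367.75

Market equilibrium (private): 59.78 + 0.83q = 142.89 - 1.98q → q_m = 29.5765.
Social marginal benefit = demand + MEB = 149.80 - 0.98q.
Set SMB = MC: 149.80 - 0.98q = 59.78 + 0.83q → q* = 49.7348.
Between q* and q_m the wedge SMB − MC runs linearly from 0 to MEB(q_m), so the loss is a triangle.
DWL = ½ × 20.1583 × 36.4865 = 367.7529.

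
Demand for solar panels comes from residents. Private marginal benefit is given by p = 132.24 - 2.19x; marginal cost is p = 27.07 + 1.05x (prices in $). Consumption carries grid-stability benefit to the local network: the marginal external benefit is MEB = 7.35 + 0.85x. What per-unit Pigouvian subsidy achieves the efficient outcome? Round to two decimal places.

Social marginal benefit = demand + MEB = 139.59 - 1.34x.
Set SMB = MC: 139.59 - 1.34x = 27.07 + 1.05x → x* = 47.0795.
The Pigouvian subsidy equals MEB at x*: 7.35 + 0.85×47.0795 = 47.3676.

subsidy = $47.37 per unit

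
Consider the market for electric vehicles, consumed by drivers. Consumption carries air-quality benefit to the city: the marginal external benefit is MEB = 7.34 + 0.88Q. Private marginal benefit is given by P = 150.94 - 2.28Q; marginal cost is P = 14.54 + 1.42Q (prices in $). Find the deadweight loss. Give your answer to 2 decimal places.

DWL = $280.59

Market equilibrium (private): 14.54 + 1.42Q = 150.94 - 2.28Q → Q_m = 36.8649.
Social marginal benefit = demand + MEB = 158.28 - 1.40Q.
Set SMB = MC: 158.28 - 1.40Q = 14.54 + 1.42Q → Q* = 50.9716.
The welfare-loss triangle has base |Q_m − Q*| and height MEB(Q_m) (the vertical gap between SMB and MC is zero at Q* and MEB at Q_m).
DWL = ½ × 14.1067 × 39.7811 = 280.5900.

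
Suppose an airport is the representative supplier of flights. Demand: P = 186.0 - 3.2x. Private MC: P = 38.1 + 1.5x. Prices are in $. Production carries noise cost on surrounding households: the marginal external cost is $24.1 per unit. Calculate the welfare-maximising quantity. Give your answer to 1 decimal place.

x* = 26.3

Social marginal cost = private MC + MEC = 62.2 + 1.5x.
Set SMC = demand: 62.2 + 1.5x = 186.0 - 3.2x → x* = 26.3404.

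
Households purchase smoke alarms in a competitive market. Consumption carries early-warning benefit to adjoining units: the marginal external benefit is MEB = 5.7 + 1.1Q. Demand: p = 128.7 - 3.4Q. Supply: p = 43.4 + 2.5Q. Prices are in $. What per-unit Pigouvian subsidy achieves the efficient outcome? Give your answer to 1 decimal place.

Social marginal benefit = demand + MEB = 134.4 - 2.3Q.
Set SMB = MC: 134.4 - 2.3Q = 43.4 + 2.5Q → Q* = 18.9583.
The Pigouvian subsidy equals MEB at Q*: 5.7 + 1.1×18.9583 = 26.5541.

subsidy = $26.6 per unit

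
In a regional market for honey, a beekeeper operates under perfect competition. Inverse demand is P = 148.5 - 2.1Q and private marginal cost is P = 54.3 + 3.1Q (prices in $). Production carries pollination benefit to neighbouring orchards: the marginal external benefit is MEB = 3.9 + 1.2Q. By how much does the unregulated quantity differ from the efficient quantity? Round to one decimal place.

Market equilibrium (private): 54.3 + 3.1Q = 148.5 - 2.1Q → Q_m = 18.1154.
Social marginal cost = private MC − MEB = 50.4 + 1.9Q.
Set SMC = demand: 50.4 + 1.9Q = 148.5 - 2.1Q → Q* = 24.5250.
Gap = |18.1154 − 24.5250| = 6.4096.

6.4 units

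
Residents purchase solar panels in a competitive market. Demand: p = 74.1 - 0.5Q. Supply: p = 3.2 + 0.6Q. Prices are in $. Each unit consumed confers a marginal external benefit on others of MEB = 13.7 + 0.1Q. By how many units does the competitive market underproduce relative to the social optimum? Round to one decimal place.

Market equilibrium (private): 3.2 + 0.6Q = 74.1 - 0.5Q → Q_m = 64.4545.
Social marginal benefit = demand + MEB = 87.8 - 0.4Q.
Set SMB = MC: 87.8 - 0.4Q = 3.2 + 0.6Q → Q* = 84.6000.
Gap = |64.4545 − 84.6000| = 20.1455.

20.1 units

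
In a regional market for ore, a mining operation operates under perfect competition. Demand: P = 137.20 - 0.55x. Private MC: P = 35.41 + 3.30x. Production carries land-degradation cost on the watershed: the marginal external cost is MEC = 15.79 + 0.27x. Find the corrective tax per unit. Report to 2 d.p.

tax = 21.43 per unit

Social marginal cost = private MC + MEC = 51.20 + 3.57x.
Set SMC = demand: 51.20 + 3.57x = 137.20 - 0.55x → x* = 20.8738.
The Pigouvian tax equals MEC at x*: 15.79 + 0.27×20.8738 = 21.4259.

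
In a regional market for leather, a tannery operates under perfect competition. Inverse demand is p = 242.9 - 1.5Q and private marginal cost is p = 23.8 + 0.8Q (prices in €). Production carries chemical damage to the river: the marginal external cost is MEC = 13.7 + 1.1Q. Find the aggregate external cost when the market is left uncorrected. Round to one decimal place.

Market equilibrium (private): 23.8 + 0.8Q = 242.9 - 1.5Q → Q_m = 95.2609.
Total external cost = ∫₀^{Q_m} (13.7 + 1.1Q) dQ = 13.7×95.2609 + ½×1.1×95.2609² = 6296.1258.

€6296.1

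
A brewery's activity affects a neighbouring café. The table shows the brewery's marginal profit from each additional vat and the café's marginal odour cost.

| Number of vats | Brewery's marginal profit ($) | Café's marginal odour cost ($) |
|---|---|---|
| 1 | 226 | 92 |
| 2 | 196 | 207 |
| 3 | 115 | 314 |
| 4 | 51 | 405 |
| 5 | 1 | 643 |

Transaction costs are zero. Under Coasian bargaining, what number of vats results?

Bargaining reaches the level where marginal profit last exceeds marginal odour cost.
That holds through level 1 (226 ≥ 92) but not at 2 (196 < 207).

1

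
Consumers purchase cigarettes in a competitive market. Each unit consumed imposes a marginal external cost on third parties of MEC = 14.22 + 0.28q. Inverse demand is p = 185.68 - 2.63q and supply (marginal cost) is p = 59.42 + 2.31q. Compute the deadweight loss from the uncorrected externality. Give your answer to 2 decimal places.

Market equilibrium (private): 59.42 + 2.31q = 185.68 - 2.63q → q_m = 25.5587.
Social marginal benefit = demand − MEC = 171.46 - 2.91q.
Set SMB = MC: 171.46 - 2.91q = 59.42 + 2.31q → q* = 21.4636.
The loss is the area between SMB and MC from q* to q_m; with linear curves that's a triangle of height MEC(q_m).
DWL = ½ × 4.0951 × 21.3764 = 43.7692.

DWL = 43.77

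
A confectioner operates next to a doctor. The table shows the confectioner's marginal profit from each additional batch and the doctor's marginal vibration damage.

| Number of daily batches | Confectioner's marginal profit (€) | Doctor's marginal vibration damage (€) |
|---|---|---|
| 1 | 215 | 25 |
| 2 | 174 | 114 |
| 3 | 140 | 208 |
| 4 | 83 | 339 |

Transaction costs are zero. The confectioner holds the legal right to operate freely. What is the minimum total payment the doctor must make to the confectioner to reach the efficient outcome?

€223

Left alone the confectioner would choose level 4 (marginal profit stays positive).
Efficient level: k* = 2 (marginal profit ≥ marginal vibration damage through 2).
The doctor must at least cover the confectioner's forgone profit from cutting 4→2: 140 + 83 = 223.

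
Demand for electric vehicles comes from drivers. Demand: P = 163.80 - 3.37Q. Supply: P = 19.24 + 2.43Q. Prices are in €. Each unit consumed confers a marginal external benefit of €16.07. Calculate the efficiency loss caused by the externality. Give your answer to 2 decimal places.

DWL = €22.26

Market equilibrium (private): 19.24 + 2.43Q = 163.80 - 3.37Q → Q_m = 24.9241.
Social marginal benefit = demand + MEB = 179.87 - 3.37Q.
Set SMB = MC: 179.87 - 3.37Q = 19.24 + 2.43Q → Q* = 27.6948.
Between Q* and Q_m the wedge SMB − MC runs linearly from 0 to MEB(Q_m), so the loss is a triangle.
DWL = ½ × 2.7707 × 16.0700 = 22.2626.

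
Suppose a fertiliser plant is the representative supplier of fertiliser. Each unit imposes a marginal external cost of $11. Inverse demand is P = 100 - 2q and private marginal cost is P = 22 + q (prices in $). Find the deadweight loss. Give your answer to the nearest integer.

DWL = $20

Market equilibrium (private): 22 + q = 100 - 2q → q_m = 26.0000.
Social marginal cost = private MC + MEC = 33 + q.
Set SMC = demand: 33 + q = 100 - 2q → q* = 22.3333.
The loss is the area between SMC and demand from q* to q_m; with linear curves that's a triangle of height MEC(q_m).
DWL = ½ × 3.6667 × 11.0000 = 20.1669.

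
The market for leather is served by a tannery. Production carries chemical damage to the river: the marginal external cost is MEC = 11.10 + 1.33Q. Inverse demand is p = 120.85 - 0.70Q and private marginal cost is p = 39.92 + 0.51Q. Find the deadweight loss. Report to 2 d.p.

Market equilibrium (private): 39.92 + 0.51Q = 120.85 - 0.70Q → Q_m = 66.8843.
Social marginal cost = private MC + MEC = 51.02 + 1.84Q.
Set SMC = demand: 51.02 + 1.84Q = 120.85 - 0.70Q → Q* = 27.4921.
Height of the DWL triangle at Q_m is SMC(Q_m) − demand(Q_m) = MEC(Q_m) = 100.0561.
DWL = ½ × 39.3922 × 100.0561 = 1970.7150.

DWL = 1970.71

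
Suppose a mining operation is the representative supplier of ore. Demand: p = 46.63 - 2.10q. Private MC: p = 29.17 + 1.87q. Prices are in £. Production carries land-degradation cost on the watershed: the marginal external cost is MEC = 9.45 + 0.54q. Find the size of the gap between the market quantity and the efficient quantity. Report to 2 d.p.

2.62 units

Market equilibrium (private): 29.17 + 1.87q = 46.63 - 2.10q → q_m = 4.3980.
Social marginal cost = private MC + MEC = 38.62 + 2.41q.
Set SMC = demand: 38.62 + 2.41q = 46.63 - 2.10q → q* = 1.7761.
Gap = |4.3980 − 1.7761| = 2.6219.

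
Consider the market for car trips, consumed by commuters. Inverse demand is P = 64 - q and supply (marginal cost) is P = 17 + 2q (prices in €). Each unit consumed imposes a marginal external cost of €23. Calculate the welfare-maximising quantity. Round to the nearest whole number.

Social marginal benefit = demand − MEC = 41 - q.
Set SMB = MC: 41 - q = 17 + 2q → q* = 8.0000.

q* = 8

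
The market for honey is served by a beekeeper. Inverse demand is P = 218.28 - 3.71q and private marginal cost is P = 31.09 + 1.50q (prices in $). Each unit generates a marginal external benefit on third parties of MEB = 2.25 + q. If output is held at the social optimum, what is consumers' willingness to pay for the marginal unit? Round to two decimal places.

Social marginal cost = private MC − MEB = 28.84 + 0.50q.
Set SMC = demand: 28.84 + 0.50q = 218.28 - 3.71q → q* = 44.9976.
Consumer price on the demand curve at q*: 218.28 − 3.71×44.9976 = 51.3389.

P = $51.34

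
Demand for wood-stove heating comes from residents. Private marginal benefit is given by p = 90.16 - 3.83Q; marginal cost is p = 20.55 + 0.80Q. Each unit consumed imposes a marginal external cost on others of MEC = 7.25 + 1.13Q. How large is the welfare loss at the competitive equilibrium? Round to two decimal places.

DWL = 51.00

Market equilibrium (private): 20.55 + 0.80Q = 90.16 - 3.83Q → Q_m = 15.0346.
Social marginal benefit = demand − MEC = 82.91 - 4.96Q.
Set SMB = MC: 82.91 - 4.96Q = 20.55 + 0.80Q → Q* = 10.8264.
The loss is the area between SMB and MC from Q* to Q_m; with linear curves that's a triangle of height MEC(Q_m).
DWL = ½ × 4.2082 × 24.2390 = 51.0013.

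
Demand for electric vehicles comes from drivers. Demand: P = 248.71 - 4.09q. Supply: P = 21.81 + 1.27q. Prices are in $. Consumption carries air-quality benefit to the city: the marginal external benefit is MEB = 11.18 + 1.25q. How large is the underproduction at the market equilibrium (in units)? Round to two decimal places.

Market equilibrium (private): 21.81 + 1.27q = 248.71 - 4.09q → q_m = 42.3321.
Social marginal benefit = demand + MEB = 259.89 - 2.84q.
Set SMB = MC: 259.89 - 2.84q = 21.81 + 1.27q → q* = 57.9270.
Gap = |42.3321 − 57.9270| = 15.5949.

15.59 units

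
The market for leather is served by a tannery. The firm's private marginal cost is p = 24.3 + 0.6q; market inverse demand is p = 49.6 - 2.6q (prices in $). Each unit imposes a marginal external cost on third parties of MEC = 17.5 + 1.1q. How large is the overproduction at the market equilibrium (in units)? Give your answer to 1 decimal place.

Market equilibrium (private): 24.3 + 0.6q = 49.6 - 2.6q → q_m = 7.9063.
Social marginal cost = private MC + MEC = 41.8 + 1.7q.
Set SMC = demand: 41.8 + 1.7q = 49.6 - 2.6q → q* = 1.8140.
Gap = |7.9063 − 1.8140| = 6.0923.

6.1 units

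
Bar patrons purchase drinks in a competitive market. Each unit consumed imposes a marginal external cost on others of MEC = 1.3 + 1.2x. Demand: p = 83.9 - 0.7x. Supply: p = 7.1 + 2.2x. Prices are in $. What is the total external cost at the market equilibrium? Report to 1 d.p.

$455.2

Market equilibrium (private): 7.1 + 2.2x = 83.9 - 0.7x → x_m = 26.4828.
Total external cost = ∫₀^{x_m} (1.3 + 1.2x) dx = 1.3×26.4828 + ½×1.2×26.4828² = 455.2309.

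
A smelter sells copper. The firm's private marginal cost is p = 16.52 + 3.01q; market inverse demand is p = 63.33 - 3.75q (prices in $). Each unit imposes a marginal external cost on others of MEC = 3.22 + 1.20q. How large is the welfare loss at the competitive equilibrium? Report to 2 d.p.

Market equilibrium (private): 16.52 + 3.01q = 63.33 - 3.75q → q_m = 6.9246.
Social marginal cost = private MC + MEC = 19.74 + 4.21q.
Set SMC = demand: 19.74 + 4.21q = 63.33 - 3.75q → q* = 5.4761.
Between q* and q_m the wedge SMC − demand runs linearly from 0 to MEC(q_m), so the loss is a triangle.
DWL = ½ × 1.4485 × 11.5295 = 8.3502.

DWL = $8.35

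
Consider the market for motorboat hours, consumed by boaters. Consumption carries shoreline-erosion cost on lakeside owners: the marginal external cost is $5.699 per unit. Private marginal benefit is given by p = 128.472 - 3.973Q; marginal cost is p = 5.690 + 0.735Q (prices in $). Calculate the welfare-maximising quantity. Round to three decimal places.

Social marginal benefit = demand − MEC = 122.773 - 3.973Q.
Set SMB = MC: 122.773 - 3.973Q = 5.690 + 0.735Q → Q* = 24.8689.

Q* = 24.869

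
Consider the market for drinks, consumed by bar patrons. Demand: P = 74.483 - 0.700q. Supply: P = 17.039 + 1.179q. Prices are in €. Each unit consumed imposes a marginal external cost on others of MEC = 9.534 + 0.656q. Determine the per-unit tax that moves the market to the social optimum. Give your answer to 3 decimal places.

Social marginal benefit = demand − MEC = 64.949 - 1.356q.
Set SMB = MC: 64.949 - 1.356q = 17.039 + 1.179q → q* = 18.8994.
The Pigouvian tax equals MEC at q*: 9.534 + 0.656×18.8994 = 21.9320.

tax = €21.932 per unit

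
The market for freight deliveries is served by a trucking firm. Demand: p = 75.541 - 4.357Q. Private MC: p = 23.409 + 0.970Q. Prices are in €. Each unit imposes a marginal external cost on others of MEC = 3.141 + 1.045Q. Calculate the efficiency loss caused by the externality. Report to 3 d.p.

DWL = €14.022

Market equilibrium (private): 23.409 + 0.970Q = 75.541 - 4.357Q → Q_m = 9.7864.
Social marginal cost = private MC + MEC = 26.550 + 2.015Q.
Set SMC = demand: 26.550 + 2.015Q = 75.541 - 4.357Q → Q* = 7.6885.
The welfare-loss triangle has base |Q_m − Q*| and height MEC(Q_m) (the vertical gap between SMC and demand is zero at Q* and MEC at Q_m).
DWL = ½ × 2.0979 × 13.3678 = 14.0222.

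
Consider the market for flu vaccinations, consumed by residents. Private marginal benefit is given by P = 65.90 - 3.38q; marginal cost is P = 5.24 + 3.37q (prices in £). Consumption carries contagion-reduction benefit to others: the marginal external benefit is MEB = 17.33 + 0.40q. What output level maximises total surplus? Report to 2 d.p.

q* = 12.28

Social marginal benefit = demand + MEB = 83.23 - 2.98q.
Set SMB = MC: 83.23 - 2.98q = 5.24 + 3.37q → q* = 12.2819.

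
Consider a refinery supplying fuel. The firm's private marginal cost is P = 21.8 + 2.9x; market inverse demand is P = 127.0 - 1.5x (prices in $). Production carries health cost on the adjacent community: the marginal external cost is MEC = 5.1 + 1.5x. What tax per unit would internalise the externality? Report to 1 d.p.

tax = $30.5 per unit

Social marginal cost = private MC + MEC = 26.9 + 4.4x.
Set SMC = demand: 26.9 + 4.4x = 127.0 - 1.5x → x* = 16.9661.
The Pigouvian tax equals MEC at x*: 5.1 + 1.5×16.9661 = 30.5492.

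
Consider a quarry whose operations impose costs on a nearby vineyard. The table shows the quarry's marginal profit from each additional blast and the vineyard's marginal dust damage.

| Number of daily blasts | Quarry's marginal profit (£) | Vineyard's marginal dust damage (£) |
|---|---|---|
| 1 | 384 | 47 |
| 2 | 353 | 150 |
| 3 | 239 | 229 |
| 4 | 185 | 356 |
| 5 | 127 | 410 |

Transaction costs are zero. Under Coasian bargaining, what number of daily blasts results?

Bargaining reaches the level where marginal profit last exceeds marginal dust damage.
That holds through level 3 (239 ≥ 229) but not at 4 (185 < 356).

3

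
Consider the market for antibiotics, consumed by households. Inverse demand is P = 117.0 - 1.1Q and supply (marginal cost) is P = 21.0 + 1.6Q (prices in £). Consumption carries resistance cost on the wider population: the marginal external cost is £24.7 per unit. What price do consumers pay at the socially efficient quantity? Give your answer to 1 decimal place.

Social marginal benefit = demand − MEC = 92.3 - 1.1Q.
Set SMB = MC: 92.3 - 1.1Q = 21.0 + 1.6Q → Q* = 26.4074.
Consumer price on the demand curve at Q*: 117.0 − 1.1×26.4074 = 87.9519.

P = £88.0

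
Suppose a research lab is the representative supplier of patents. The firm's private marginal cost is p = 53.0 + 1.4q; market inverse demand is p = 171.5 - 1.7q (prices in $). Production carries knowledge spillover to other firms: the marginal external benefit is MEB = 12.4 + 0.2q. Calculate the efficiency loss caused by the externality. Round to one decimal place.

Market equilibrium (private): 53.0 + 1.4q = 171.5 - 1.7q → q_m = 38.2258.
Social marginal cost = private MC − MEB = 40.6 + 1.2q.
Set SMC = demand: 40.6 + 1.2q = 171.5 - 1.7q → q* = 45.1379.
Between q* and q_m the wedge demand − SMC runs linearly from 0 to MEB(q_m), so the loss is a triangle.
DWL = ½ × 6.9121 × 20.0452 = 69.2772.

DWL = $69.3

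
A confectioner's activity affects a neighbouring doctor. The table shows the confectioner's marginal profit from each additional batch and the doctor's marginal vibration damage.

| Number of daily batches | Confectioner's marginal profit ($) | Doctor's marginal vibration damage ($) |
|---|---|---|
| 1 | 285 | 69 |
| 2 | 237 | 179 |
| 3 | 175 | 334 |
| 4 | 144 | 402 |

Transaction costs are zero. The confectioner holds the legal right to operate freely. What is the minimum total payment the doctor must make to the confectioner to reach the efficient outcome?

Left alone the confectioner would choose level 4 (marginal profit stays positive).
Efficient level: k* = 2 (marginal profit ≥ marginal vibration damage through 2).
The doctor must at least cover the confectioner's forgone profit from cutting 4→2: 175 + 144 = 319.

$319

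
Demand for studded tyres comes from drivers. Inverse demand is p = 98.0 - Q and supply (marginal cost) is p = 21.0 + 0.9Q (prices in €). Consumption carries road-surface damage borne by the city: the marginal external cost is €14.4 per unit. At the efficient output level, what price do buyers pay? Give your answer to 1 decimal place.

Social marginal benefit = demand − MEC = 83.6 - Q.
Set SMB = MC: 83.6 - Q = 21.0 + 0.9Q → Q* = 32.9474.
Consumer price on the demand curve at Q*: 98.0 − 1.0×32.9474 = 65.0526.

P = €65.1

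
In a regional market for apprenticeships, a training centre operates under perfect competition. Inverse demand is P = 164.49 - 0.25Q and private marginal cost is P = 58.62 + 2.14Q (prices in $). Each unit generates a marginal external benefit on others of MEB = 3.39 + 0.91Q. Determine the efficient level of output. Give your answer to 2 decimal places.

Social marginal cost = private MC − MEB = 55.23 + 1.23Q.
Set SMC = demand: 55.23 + 1.23Q = 164.49 - 0.25Q → Q* = 73.8243.

Q* = 73.82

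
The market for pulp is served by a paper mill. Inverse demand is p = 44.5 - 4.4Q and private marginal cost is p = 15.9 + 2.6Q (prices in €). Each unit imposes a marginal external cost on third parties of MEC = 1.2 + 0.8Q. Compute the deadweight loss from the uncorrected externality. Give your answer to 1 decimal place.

DWL = €1.3

Market equilibrium (private): 15.9 + 2.6Q = 44.5 - 4.4Q → Q_m = 4.0857.
Social marginal cost = private MC + MEC = 17.1 + 3.4Q.
Set SMC = demand: 17.1 + 3.4Q = 44.5 - 4.4Q → Q* = 3.5128.
The loss is the area between SMC and demand from Q* to Q_m; with linear curves that's a triangle of height MEC(Q_m).
DWL = ½ × 0.5729 × 4.4686 = 1.2800.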